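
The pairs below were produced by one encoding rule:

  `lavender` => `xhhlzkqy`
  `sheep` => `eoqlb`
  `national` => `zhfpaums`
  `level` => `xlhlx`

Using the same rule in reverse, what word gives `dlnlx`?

Shifts by position in lavender: pos 0: l→x (+12), pos 1: a→h (+7), pos 2: v→h (+12), pos 3: e→l (+7) — repeating every 2. The shifts repeat in a cycle of length 2: positions 0,1,… shift by +12, +7, then the pattern repeats.
Undoing it on dlnlx: d−12=r, l−7=e, n−12=b, l−7=e, x−12=l.

rebel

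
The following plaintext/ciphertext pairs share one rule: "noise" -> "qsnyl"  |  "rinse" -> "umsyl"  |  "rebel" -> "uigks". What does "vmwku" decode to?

In noise: n→q is +3, o→s is +4, i→n is +5, s→y is +6 — the shift increases by 1 each position. The shift increases by 1 at each position, starting from +3: 3, 4, 5, ….
Decoding vmwku: v−3=s, m−4=i, w−5=r, k−6=e, u−7=n.

siren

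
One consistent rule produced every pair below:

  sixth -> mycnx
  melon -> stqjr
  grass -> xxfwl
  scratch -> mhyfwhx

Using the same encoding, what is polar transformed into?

The output letters match the input read backwards, each shifted +5: sixth reversed is htxis. Read the word backwards and shift each letter +5.
For polar: reverse → ralop; then shift: r+5=w, a+5=f, l+5=q, o+5=t, p+5=u.

wfqtu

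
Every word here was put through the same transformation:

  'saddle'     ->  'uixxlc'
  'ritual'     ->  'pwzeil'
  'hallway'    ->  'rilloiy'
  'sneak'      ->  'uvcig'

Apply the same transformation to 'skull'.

ugell

s(18)→u(20) and a(0)→i(8) fit y≡5x+8 (mod 26); the inverse of 5 mod 26 is 21. Treating letters as 0–25, the rule is x ↦ 5x + 8 (mod 26).
Applying it to skull: s(18)→5·18+8≡20=u; k(10)→5·10+8≡6=g; u(20)→5·20+8≡4=e; l(11)→5·11+8≡11=l; l(11)→5·11+8≡11=l (all mod 26).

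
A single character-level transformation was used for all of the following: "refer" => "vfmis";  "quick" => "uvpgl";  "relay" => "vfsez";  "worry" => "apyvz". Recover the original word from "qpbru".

mount

Shifts by position in refer: pos 0: r→v (+4), pos 1: e→f (+1), pos 2: f→m (+7), pos 3: e→i (+4), pos 4: r→s (+1) — repeating every 3. It's a Vigenère-style cipher with numeric key [4,1,7]: position i shifts by key[i mod 3].
Decoding qpbru: q−4=m, p−1=o, b−7=u, r−4=n, u−1=t.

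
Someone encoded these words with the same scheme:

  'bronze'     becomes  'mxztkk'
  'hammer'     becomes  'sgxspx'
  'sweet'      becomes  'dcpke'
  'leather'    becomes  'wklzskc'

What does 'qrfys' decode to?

Shifts by position in bronze: pos 0: b→m (+11), pos 1: r→x (+6), pos 2: o→z (+11), pos 3: n→t (+6) — repeating every 2. A repeating key of period 2 is used — shifts +11, +6 over and over.
Reversing it on qrfys: q−11=f, r−6=l, f−11=u, y−6=s, s−11=h.

flush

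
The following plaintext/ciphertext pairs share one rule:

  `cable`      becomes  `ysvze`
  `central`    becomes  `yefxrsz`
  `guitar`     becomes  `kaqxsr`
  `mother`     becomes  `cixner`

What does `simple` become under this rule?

c(2)→y(24) and a(0)→s(18) fit y≡3x+18 (mod 26); the inverse of 3 mod 26 is 9. This is an affine cipher: with a=0,…,z=25, each position x becomes (3x+18) mod 26.
For simple: s(18)→3·18+18≡20=u; i(8)→3·8+18≡16=q; m(12)→3·12+18≡2=c; p(15)→3·15+18≡11=l; l(11)→3·11+18≡25=z; e(4)→3·4+18≡4=e (all mod 26).

uqclze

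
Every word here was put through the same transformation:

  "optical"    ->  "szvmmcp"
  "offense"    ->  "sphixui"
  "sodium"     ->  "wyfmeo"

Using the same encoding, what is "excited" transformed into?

The shifts repeat in a cycle of length 3: positions 0,1,… shift by +4, +10, +2, then the pattern repeats.
Applying it to excited: e+4=i, x+10=h, c+2=e, i+4=m, t+10=d, e+2=g, d+4=h.

ihemdgh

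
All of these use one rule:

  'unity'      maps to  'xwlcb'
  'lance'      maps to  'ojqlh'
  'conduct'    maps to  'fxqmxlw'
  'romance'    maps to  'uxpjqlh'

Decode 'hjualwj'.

Shifts by position in unity: pos 0: u→x (+3), pos 1: n→w (+9), pos 2: i→l (+3), pos 3: t→c (+9) — repeating every 2. A repeating key of period 2 is used — shifts +3, +9 over and over.
Reversing it on hjualwj: h−3=e, j−9=a, u−3=r, a−9=r, l−3=i, w−9=n, j−3=g.

earring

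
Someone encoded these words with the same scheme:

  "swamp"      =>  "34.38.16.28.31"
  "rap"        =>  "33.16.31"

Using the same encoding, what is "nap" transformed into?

The number is (letter's place in the alphabet, a=1) + 15.
For nap: n=14→29, a=1→16, p=16→31.

29.16.31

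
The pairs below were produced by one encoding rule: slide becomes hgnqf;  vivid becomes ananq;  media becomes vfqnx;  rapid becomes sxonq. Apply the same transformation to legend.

s(18)→h(7) and l(11)→g(6) fit y≡15x+23 (mod 26); the inverse of 15 mod 26 is 7. Each letter's alphabet position (a=0..z=25) is mapped through 15·x+23 mod 26 — an affine cipher.
For legend: l(11)→15·11+23≡6=g; e(4)→15·4+23≡5=f; g(6)→15·6+23≡9=j; e(4)→15·4+23≡5=f; n(13)→15·13+23≡10=k; d(3)→15·3+23≡16=q (all mod 26).

gfjfkq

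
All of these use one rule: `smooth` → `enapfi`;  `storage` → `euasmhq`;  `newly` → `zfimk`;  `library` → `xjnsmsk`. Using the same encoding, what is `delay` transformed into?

Shifts by position in smooth: pos 0: s→e (+12), pos 1: m→n (+1), pos 2: o→a (+12), pos 3: o→p (+1) — repeating every 2. A repeating key of period 2 is used — shifts +12, +1 over and over.
Applying it to delay: d+12=p, e+1=f, l+12=x, a+1=b, y+12=k.

pfxbk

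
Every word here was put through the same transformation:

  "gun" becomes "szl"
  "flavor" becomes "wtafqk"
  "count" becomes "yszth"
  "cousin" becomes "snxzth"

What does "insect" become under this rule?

The output letters match the input read backwards, each shifted +5: gun reversed is nug. Two steps: reverse the string, then apply a Caesar shift of +5.
For insect: reverse → tcesni; then shift: t+5=y, c+5=h, e+5=j, s+5=x, n+5=s, i+5=n.

yhjxsn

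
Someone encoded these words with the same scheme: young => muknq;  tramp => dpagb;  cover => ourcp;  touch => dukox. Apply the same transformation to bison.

y(24)→m(12) and o(14)→u(20) fit y≡7x+0 (mod 26); the inverse of 7 mod 26 is 15. This is an affine cipher: with a=0,…,z=25, each position x becomes (7x+0) mod 26.
On bison: b(1)→7·1+0≡7=h; i(8)→7·8+0≡4=e; s(18)→7·18+0≡22=w; o(14)→7·14+0≡20=u; n(13)→7·13+0≡13=n (all mod 26).

hewun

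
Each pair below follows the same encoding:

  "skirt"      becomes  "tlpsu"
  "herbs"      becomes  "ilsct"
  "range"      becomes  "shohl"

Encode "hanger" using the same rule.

ihohls

The shift depends on letter class: consonant s→t is +1, but vowel i→p is +7. Two shifts are in play — +7 for a/e/i/o/u, +1 for every other letter.
On hanger: h(cons)+1=i, a(vowel)+7=h, n(cons)+1=o, g(cons)+1=h, e(vowel)+7=l, r(cons)+1=s.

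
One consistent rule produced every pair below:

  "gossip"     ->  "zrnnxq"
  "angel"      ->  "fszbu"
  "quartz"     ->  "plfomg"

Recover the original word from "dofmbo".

g(6)→z(25) and o(14)→r(17) fit y≡25x+5 (mod 26); the inverse of 25 mod 26 is 25. This is an affine cipher: with a=0,…,z=25, each position x becomes (25x+5) mod 26.
Reversing it on dofmbo: d(3)→25·(3−5)≡2=c; o(14)→25·(14−5)≡17=r; f(5)→25·(5−5)≡0=a; m(12)→25·(12−5)≡19=t; b(1)→25·(1−5)≡4=e; o(14)→25·(14−5)≡17=r (all mod 26).

crater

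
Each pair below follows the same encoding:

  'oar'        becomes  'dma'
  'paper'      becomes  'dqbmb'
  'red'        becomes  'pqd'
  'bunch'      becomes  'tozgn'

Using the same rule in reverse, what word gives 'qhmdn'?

The output letters match the input read backwards, each shifted +12: oar reversed is rao. Two steps: reverse the string, then apply a Caesar shift of +12.
Decoding qhmdn: shift back: q−12=e, h−12=v, m−12=a, d−12=r, n−12=b → evarb; then reverse → brave.

brave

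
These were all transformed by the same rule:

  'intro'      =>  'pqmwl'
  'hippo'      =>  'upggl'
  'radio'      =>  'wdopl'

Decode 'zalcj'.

i(8)→p(15) and n(13)→q(16) fit y≡21x+3 (mod 26); the inverse of 21 mod 26 is 5. This is an affine cipher: with a=0,…,z=25, each position x becomes (21x+3) mod 26.
Reversing it on zalcj: z(25)→5·(25−3)≡6=g; a(0)→5·(0−3)≡11=l; l(11)→5·(11−3)≡14=o; c(2)→5·(2−3)≡21=v; j(9)→5·(9−3)≡4=e (all mod 26).

glove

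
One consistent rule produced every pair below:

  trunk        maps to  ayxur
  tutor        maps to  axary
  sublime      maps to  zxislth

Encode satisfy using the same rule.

The shift depends on letter class: consonant t→a is +7, but vowel u→x is +3. Two shifts are in play — +3 for a/e/i/o/u, +7 for every other letter.
For satisfy: s(cons)+7=z, a(vowel)+3=d, t(cons)+7=a, i(vowel)+3=l, s(cons)+7=z, f(cons)+7=m, y(cons)+7=f.

zdalzmf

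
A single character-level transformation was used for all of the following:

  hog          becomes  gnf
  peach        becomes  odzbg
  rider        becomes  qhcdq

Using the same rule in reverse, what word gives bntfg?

Each letter is shifted forward by 25 in the alphabet (a Caesar shift of +25).
Reversing it on bntfg: b−25=c, n−25=o, t−25=u, f−25=g, g−25=h.

cough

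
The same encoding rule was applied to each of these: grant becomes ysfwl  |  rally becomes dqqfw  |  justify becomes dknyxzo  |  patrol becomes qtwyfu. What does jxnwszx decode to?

sunrise

The output letters match the input read backwards, each shifted +5: grant reversed is tnarg. Read the word backwards and shift each letter +5.
Decoding jxnwszx: shift back: j−5=e, x−5=s, n−5=i, w−5=r, s−5=n, z−5=u, x−5=s → esirnus; then reverse → sunrise.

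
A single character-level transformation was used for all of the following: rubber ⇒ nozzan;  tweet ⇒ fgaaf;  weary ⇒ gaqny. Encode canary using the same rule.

r(17)→n(13) and u(20)→o(14) fit y≡9x+16 (mod 26); the inverse of 9 mod 26 is 3. This is an affine cipher: with a=0,…,z=25, each position x becomes (9x+16) mod 26.
On canary: c(2)→9·2+16≡8=i; a(0)→9·0+16≡16=q; n(13)→9·13+16≡3=d; a(0)→9·0+16≡16=q; r(17)→9·17+16≡13=n; y(24)→9·24+16≡24=y (all mod 26).

iqdqny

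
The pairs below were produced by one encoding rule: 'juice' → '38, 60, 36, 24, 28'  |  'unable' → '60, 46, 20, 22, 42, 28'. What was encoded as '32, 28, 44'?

j(#10)→38 and u(#21)→60: differences scale by 2, so n = 2·pos + 18. With a=1..z=26, the number is 2·pos + 18.
Undoing it on 32, 28, 44: 32→(32−18)÷2=7=g, 28→(28−18)÷2=5=e, 44→(44−18)÷2=13=m.

gem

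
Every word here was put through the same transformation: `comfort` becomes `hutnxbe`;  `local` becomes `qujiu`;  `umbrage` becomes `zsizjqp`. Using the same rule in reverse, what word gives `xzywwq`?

strong

In comfort: c→h is +5, o→u is +6, m→t is +7, f→n is +8 — the shift increases by 1 each position. Each letter shifts forward by (position + 5), i.e. 5, 6, 7, … — the shift grows by one for each successive letter.
Decoding xzywwq: x−5=s, z−6=t, y−7=r, w−8=o, w−9=n, q−10=g.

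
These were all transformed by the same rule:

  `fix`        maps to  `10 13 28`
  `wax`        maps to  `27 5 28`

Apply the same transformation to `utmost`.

25 24 17 19 23 24

f is letter #6 and maps to 10: an offset of 4. Letters become their 1-based position plus 4 (so a→5, b→6, …).
Applying it to utmost: u=21→25, t=20→24, m=13→17, o=15→19, s=19→23, t=20→24.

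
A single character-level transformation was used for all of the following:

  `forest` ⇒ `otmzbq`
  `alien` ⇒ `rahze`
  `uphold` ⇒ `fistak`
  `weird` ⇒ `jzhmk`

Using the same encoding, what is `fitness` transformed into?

f(5)→o(14) and o(14)→t(19) fit y≡15x+17 (mod 26); the inverse of 15 mod 26 is 7. Each letter's alphabet position (a=0..z=25) is mapped through 15·x+17 mod 26 — an affine cipher.
Applying it to fitness: f(5)→15·5+17≡14=o; i(8)→15·8+17≡7=h; t(19)→15·19+17≡16=q; n(13)→15·13+17≡4=e; e(4)→15·4+17≡25=z; s(18)→15·18+17≡1=b; s(18)→15·18+17≡1=b (all mod 26).

ohqezbb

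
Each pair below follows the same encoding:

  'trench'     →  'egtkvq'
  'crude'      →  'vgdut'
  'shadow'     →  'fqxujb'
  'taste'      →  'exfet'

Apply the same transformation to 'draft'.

t(19)→e(4) and r(17)→g(6) fit y≡25x+23 (mod 26); the inverse of 25 mod 26 is 25. Each letter's alphabet position (a=0..z=25) is mapped through 25·x+23 mod 26 — an affine cipher.
For draft: d(3)→25·3+23≡20=u; r(17)→25·17+23≡6=g; a(0)→25·0+23≡23=x; f(5)→25·5+23≡18=s; t(19)→25·19+23≡4=e (all mod 26).

ugxse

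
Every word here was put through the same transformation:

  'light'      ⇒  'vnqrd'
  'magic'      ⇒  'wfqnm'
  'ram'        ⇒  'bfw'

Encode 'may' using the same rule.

wfi

The shift depends on letter class: consonant l→v is +10, but vowel i→n is +5. The rule splits by letter class: vowels +5, consonants +10.
On may: m(cons)+10=w, a(vowel)+5=f, y(cons)+10=i.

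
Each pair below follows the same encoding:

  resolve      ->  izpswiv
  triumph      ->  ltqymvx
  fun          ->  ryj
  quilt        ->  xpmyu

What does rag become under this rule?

Two steps: reverse the string, then apply a Caesar shift of +4.
Applying it to rag: reverse → gar; then shift: g+4=k, a+4=e, r+4=v.

kev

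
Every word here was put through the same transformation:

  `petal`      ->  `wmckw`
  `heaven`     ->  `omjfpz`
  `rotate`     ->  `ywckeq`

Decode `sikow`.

label

In petal: p→w is +7, e→m is +8, t→c is +9, a→k is +10 — the shift increases by 1 each position. Letter i (0-indexed) is shifted by i+7, so successive shifts are 7, 8, 9, ….
Decoding sikow: s−7=l, i−8=a, k−9=b, o−10=e, w−11=l.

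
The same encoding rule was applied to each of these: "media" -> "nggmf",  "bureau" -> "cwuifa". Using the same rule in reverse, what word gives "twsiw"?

In media: m→n is +1, e→g is +2, d→g is +3, i→m is +4 — the shift increases by 1 each position. Letter i (0-indexed) is shifted by i+1, so successive shifts are 1, 2, 3, ….
Reversing it on twsiw: t−1=s, w−2=u, s−3=p, i−4=e, w−5=r.

super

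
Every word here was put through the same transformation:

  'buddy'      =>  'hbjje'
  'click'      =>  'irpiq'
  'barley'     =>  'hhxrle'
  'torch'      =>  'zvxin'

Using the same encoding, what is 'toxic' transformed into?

zvdpi

The shift depends on letter class: consonant b→h is +6, but vowel u→b is +7. Two shifts are in play — +7 for a/e/i/o/u, +6 for every other letter.
For toxic: t(cons)+6=z, o(vowel)+7=v, x(cons)+6=d, i(vowel)+7=p, c(cons)+6=i.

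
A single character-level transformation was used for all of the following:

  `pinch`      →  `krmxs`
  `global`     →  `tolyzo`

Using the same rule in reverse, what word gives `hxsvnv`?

This is the alphabet-reversal cipher (Atbash): a becomes z, b becomes y, etc.
Undoing it on hxsvnv: h↔s, x↔c, s↔h, v↔e, n↔m, v↔e.

scheme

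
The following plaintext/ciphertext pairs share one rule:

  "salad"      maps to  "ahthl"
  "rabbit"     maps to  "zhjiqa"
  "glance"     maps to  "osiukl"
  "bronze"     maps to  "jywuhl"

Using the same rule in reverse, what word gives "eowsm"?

whole

Shifts by position in salad: pos 0: s→a (+8), pos 1: a→h (+7), pos 2: l→t (+8), pos 3: a→h (+7) — repeating every 2. The shifts repeat in a cycle of length 2: positions 0,1,… shift by +8, +7, then the pattern repeats.
Decoding eowsm: e−8=w, o−7=h, w−8=o, s−7=l, m−8=e.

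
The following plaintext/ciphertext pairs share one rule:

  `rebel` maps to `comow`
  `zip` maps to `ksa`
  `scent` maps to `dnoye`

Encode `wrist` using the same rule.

The rule splits by letter class: vowels +10, consonants +11.
For wrist: w(cons)+11=h, r(cons)+11=c, i(vowel)+10=s, s(cons)+11=d, t(cons)+11=e.

hcsde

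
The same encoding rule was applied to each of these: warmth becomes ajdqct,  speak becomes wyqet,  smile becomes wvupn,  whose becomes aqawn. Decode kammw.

grain

It's a Vigenère-style cipher with numeric key [4,9,12]: position i shifts by key[i mod 3].
Undoing it on kammw: k−4=g, a−9=r, m−12=a, m−4=i, w−9=n.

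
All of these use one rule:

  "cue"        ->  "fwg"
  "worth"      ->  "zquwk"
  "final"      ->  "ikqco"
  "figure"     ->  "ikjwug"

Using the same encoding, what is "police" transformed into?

The shift depends on letter class: consonant c→f is +3, but vowel u→w is +2. Two shifts are in play — +2 for a/e/i/o/u, +3 for every other letter.
For police: p(cons)+3=s, o(vowel)+2=q, l(cons)+3=o, i(vowel)+2=k, c(cons)+3=f, e(vowel)+2=g.

sqokfg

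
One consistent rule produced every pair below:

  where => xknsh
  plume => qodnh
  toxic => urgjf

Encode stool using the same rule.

twxpo

It's a Vigenère-style cipher with numeric key [1,3,9]: position i shifts by key[i mod 3].
Applying it to stool: s+1=t, t+3=w, o+9=x, o+1=p, l+3=o.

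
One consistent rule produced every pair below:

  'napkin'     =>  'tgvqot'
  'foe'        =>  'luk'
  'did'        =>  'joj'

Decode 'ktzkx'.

Compare letters: n→t is +6, a→g is +6, p→v is +6 — a constant shift. Every letter moves 6 places later in the alphabet, wrapping around z→a.
Decoding ktzkx: k−6=e, t−6=n, z−6=t, k−6=e, x−6=r.

enter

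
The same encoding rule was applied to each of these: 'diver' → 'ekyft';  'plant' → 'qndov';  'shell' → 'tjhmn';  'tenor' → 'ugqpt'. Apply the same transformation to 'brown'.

Shifts by position in diver: pos 0: d→e (+1), pos 1: i→k (+2), pos 2: v→y (+3), pos 3: e→f (+1), pos 4: r→t (+2) — repeating every 3. It's a Vigenère-style cipher with numeric key [1,2,3]: position i shifts by key[i mod 3].
For brown: b+1=c, r+2=t, o+3=r, w+1=x, n+2=p.

ctrxp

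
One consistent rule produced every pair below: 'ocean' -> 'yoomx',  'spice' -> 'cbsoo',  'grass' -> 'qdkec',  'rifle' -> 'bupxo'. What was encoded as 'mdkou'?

crack

Shifts by position in ocean: pos 0: o→y (+10), pos 1: c→o (+12), pos 2: e→o (+10), pos 3: a→m (+12) — repeating every 2. The shifts repeat in a cycle of length 2: positions 0,1,… shift by +10, +12, then the pattern repeats.
Decoding mdkou: m−10=c, d−12=r, k−10=a, o−12=c, u−10=k.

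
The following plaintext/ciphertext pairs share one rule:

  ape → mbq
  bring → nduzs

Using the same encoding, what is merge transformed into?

Compare letters: a→m is +12, p→b is +12, e→q is +12 — a constant shift. This is a Caesar cipher with shift 12.
On merge: m+12=y, e+12=q, r+12=d, g+12=s, e+12=q.

yqdsq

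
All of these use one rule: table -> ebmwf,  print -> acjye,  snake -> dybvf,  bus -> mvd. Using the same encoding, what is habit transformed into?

The shift depends on letter class: consonant t→e is +11, but vowel a→b is +1. The rule splits by letter class: vowels +1, consonants +11.
On habit: h(cons)+11=s, a(vowel)+1=b, b(cons)+11=m, i(vowel)+1=j, t(cons)+11=e.

sbmje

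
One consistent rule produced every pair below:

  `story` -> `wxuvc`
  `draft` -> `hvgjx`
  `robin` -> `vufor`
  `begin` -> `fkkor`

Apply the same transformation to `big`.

The shift depends on letter class: consonant s→w is +4, but vowel o→u is +6. Two shifts are in play — +6 for a/e/i/o/u, +4 for every other letter.
On big: b(cons)+4=f, i(vowel)+6=o, g(cons)+4=k.

fok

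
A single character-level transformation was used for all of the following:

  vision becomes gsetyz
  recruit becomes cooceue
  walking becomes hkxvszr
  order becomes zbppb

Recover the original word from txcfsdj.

The shifts repeat in a cycle of length 3: positions 0,1,… shift by +11, +10, +12, then the pattern repeats.
Undoing it on txcfsdj: t−11=i, x−10=n, c−12=q, f−11=u, s−10=i, d−12=r, j−11=y.

inquiry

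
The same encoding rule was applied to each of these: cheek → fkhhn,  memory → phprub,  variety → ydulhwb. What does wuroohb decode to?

trolley

Compare letters: c→f is +3, h→k is +3, e→h is +3 — a constant shift. This is a Caesar cipher with shift 3.
Decoding wuroohb: w−3=t, u−3=r, r−3=o, o−3=l, o−3=l, h−3=e, b−3=y.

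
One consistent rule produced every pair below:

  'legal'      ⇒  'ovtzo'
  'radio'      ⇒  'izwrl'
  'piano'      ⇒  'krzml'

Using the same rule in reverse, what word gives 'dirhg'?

wrist

Each letter is replaced by its mirror in the alphabet: a↔z, b↔y, c↔x, and so on (the Atbash cipher).
Reversing it on dirhg: d↔w, i↔r, r↔i, h↔s, g↔t.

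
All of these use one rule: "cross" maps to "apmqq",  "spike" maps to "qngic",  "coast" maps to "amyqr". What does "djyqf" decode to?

Compare letters: c→a is +24, r→p is +24, o→m is +24 — a constant shift. This is a Caesar cipher with shift 24.
Undoing it on djyqf: d−24=f, j−24=l, y−24=a, q−24=s, f−24=h.

flash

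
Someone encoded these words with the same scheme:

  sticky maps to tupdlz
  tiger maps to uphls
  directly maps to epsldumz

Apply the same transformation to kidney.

lpeolz

The shift depends on letter class: consonant s→t is +1, but vowel i→p is +7. The rule splits by letter class: vowels +7, consonants +1.
Applying it to kidney: k(cons)+1=l, i(vowel)+7=p, d(cons)+1=e, n(cons)+1=o, e(vowel)+7=l, y(cons)+1=z.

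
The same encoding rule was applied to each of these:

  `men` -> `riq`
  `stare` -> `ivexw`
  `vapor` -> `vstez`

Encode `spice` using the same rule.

igmtw

The output letters match the input read backwards, each shifted +4: men reversed is nem. The word is reversed, then every letter is shifted forward by 4.
On spice: reverse → ecips; then shift: e+4=i, c+4=g, i+4=m, p+4=t, s+4=w.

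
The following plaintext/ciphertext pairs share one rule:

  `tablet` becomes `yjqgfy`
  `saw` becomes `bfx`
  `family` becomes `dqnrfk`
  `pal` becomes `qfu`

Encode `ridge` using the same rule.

jlinw

The output letters match the input read backwards, each shifted +5: tablet reversed is telbat. The word is reversed, then every letter is shifted forward by 5.
Applying it to ridge: reverse → egdir; then shift: e+5=j, g+5=l, d+5=i, i+5=n, r+5=w.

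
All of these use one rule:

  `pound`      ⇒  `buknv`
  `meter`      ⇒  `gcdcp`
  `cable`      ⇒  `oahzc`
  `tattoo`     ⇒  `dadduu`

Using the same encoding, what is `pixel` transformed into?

This is an affine cipher: with a=0,…,z=25, each position x becomes (7x+0) mod 26.
For pixel: p(15)→7·15+0≡1=b; i(8)→7·8+0≡4=e; x(23)→7·23+0≡5=f; e(4)→7·4+0≡2=c; l(11)→7·11+0≡25=z (all mod 26).

befcz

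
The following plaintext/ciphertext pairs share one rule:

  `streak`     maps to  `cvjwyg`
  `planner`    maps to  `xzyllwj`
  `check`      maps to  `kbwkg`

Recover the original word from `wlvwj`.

enter

Each letter's alphabet position (a=0..z=25) is mapped through 19·x+24 mod 26 — an affine cipher.
Undoing it on wlvwj: w(22)→11·(22−24)≡4=e; l(11)→11·(11−24)≡13=n; v(21)→11·(21−24)≡19=t; w(22)→11·(22−24)≡4=e; j(9)→11·(9−24)≡17=r (all mod 26).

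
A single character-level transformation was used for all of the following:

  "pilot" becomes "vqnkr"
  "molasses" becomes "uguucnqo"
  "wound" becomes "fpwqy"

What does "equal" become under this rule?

The output letters match the input read backwards, each shifted +2: pilot reversed is tolip. Read the word backwards and shift each letter +2.
For equal: reverse → lauqe; then shift: l+2=n, a+2=c, u+2=w, q+2=s, e+2=g.

ncwsg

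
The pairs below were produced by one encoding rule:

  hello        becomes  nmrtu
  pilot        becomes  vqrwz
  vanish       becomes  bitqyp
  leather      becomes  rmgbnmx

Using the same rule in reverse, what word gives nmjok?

hedge

It's a Vigenère-style cipher with numeric key [6,8]: position i shifts by key[i mod 2].
Decoding nmjok: n−6=h, m−8=e, j−6=d, o−8=g, k−6=e.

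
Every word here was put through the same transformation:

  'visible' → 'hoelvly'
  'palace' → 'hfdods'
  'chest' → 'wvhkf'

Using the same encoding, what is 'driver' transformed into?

uhylug

The output letters match the input read backwards, each shifted +3: visible reversed is elbisiv. Read the word backwards and shift each letter +3.
For driver: reverse → revird; then shift: r+3=u, e+3=h, v+3=y, i+3=l, r+3=u, d+3=g.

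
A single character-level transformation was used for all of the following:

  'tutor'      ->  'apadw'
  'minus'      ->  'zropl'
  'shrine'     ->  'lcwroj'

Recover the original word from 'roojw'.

inner

t(19)→a(0) and u(20)→p(15) fit y≡15x+1 (mod 26); the inverse of 15 mod 26 is 7. This is an affine cipher: with a=0,…,z=25, each position x becomes (15x+1) mod 26.
Reversing it on roojw: r(17)→7·(17−1)≡8=i; o(14)→7·(14−1)≡13=n; o(14)→7·(14−1)≡13=n; j(9)→7·(9−1)≡4=e; w(22)→7·(22−1)≡17=r (all mod 26).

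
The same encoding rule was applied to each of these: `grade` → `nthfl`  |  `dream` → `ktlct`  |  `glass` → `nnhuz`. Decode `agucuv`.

tenant

Shifts by position in grade: pos 0: g→n (+7), pos 1: r→t (+2), pos 2: a→h (+7), pos 3: d→f (+2) — repeating every 2. A repeating key of period 2 is used — shifts +7, +2 over and over.
Reversing it on agucuv: a−7=t, g−2=e, u−7=n, c−2=a, u−7=n, v−2=t.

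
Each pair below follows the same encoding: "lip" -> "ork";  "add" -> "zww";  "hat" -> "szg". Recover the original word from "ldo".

Each pair mirrors across the alphabet (l↔o, i↔r, p↔k): positions sum to 25. Letters are reflected about the middle of the alphabet (position → 25−position): Atbash.
Undoing it on ldo: l↔o, d↔w, o↔l.

owl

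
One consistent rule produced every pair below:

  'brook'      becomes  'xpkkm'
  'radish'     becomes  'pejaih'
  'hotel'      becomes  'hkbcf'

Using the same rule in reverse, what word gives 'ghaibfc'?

b(1)→x(23) and r(17)→p(15) fit y≡19x+4 (mod 26); the inverse of 19 mod 26 is 11. This is an affine cipher: with a=0,…,z=25, each position x becomes (19x+4) mod 26.
Undoing it on ghaibfc: g(6)→11·(6−4)≡22=w; h(7)→11·(7−4)≡7=h; a(0)→11·(0−4)≡8=i; i(8)→11·(8−4)≡18=s; b(1)→11·(1−4)≡19=t; f(5)→11·(5−4)≡11=l; c(2)→11·(2−4)≡4=e (all mod 26).

whistle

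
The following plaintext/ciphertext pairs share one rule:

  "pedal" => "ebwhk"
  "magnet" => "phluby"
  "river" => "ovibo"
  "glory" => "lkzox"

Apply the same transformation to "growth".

p(15)→e(4) and e(4)→b(1) fit y≡5x+7 (mod 26); the inverse of 5 mod 26 is 21. Treating letters as 0–25, the rule is x ↦ 5x + 7 (mod 26).
Applying it to growth: g(6)→5·6+7≡11=l; r(17)→5·17+7≡14=o; o(14)→5·14+7≡25=z; w(22)→5·22+7≡13=n; t(19)→5·19+7≡24=y; h(7)→5·7+7≡16=q (all mod 26).

loznyq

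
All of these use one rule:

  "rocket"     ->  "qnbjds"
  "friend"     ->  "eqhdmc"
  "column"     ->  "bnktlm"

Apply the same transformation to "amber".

This is a Caesar cipher with shift 25.
On amber: a+25=z, m+25=l, b+25=a, e+25=d, r+25=q.

zladq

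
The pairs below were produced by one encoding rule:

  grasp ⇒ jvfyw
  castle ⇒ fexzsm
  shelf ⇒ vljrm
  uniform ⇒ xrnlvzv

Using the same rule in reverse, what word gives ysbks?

vowel

In grasp: g→j is +3, r→v is +4, a→f is +5, s→y is +6 — the shift increases by 1 each position. Each letter shifts forward by (position + 3), i.e. 3, 4, 5, … — the shift grows by one for each successive letter.
Undoing it on ysbks: y−3=v, s−4=o, b−5=w, k−6=e, s−7=l.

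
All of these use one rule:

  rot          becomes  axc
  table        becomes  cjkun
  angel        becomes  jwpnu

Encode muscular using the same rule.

Compare letters: r→a is +9, o→x is +9, t→c is +9 — a constant shift. This is a Caesar cipher with shift 9.
Applying it to muscular: m+9=v, u+9=d, s+9=b, c+9=l, u+9=d, l+9=u, a+9=j, r+9=a.

vdblduja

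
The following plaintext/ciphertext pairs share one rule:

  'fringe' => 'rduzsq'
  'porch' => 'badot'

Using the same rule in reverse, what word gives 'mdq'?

Compare letters: f→r is +12, r→d is +12, i→u is +12 — a constant shift. Every letter moves 12 places later in the alphabet, wrapping around z→a.
Decoding mdq: m−12=a, d−12=r, q−12=e.

are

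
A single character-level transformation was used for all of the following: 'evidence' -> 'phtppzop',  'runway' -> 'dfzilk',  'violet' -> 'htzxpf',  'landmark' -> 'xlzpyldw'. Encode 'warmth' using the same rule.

ildyft

The shift depends on letter class: consonant v→h is +12, but vowel e→p is +11. Vowels shift forward by 11 and consonants shift forward by 12.
For warmth: w(cons)+12=i, a(vowel)+11=l, r(cons)+12=d, m(cons)+12=y, t(cons)+12=f, h(cons)+12=t.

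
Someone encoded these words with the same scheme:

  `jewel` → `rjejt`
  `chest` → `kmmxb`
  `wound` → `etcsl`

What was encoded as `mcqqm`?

exile

Shifts by position in jewel: pos 0: j→r (+8), pos 1: e→j (+5), pos 2: w→e (+8), pos 3: e→j (+5) — repeating every 2. The shifts repeat in a cycle of length 2: positions 0,1,… shift by +8, +5, then the pattern repeats.
Undoing it on mcqqm: m−8=e, c−5=x, q−8=i, q−5=l, m−8=e.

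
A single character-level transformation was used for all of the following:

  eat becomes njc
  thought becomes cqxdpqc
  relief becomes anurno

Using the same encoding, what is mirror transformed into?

vraaxa

Compare letters: e→n is +9, a→j is +9, t→c is +9 — a constant shift. Each letter is shifted forward by 9 in the alphabet (a Caesar shift of +9).
Applying it to mirror: m+9=v, i+9=r, r+9=a, r+9=a, o+9=x, r+9=a.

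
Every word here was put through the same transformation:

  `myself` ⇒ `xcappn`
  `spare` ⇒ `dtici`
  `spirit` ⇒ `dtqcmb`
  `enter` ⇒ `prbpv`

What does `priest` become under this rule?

avqpwb

A repeating key of period 3 is used — shifts +11, +4, +8 over and over.
Applying it to priest: p+11=a, r+4=v, i+8=q, e+11=p, s+4=w, t+8=b.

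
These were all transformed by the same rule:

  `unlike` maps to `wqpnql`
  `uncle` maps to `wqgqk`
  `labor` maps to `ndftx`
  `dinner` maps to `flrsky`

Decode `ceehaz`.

abacus

In unlike: u→w is +2, n→q is +3, l→p is +4, i→n is +5 — the shift increases by 1 each position. The shift increases by 1 at each position, starting from +2: 2, 3, 4, ….
Reversing it on ceehaz: c−2=a, e−3=b, e−4=a, h−5=c, a−6=u, z−7=s.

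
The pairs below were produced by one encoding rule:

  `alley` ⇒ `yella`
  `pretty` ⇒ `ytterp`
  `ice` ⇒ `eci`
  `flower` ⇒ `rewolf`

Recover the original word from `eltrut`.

It's just the letters in reverse order.
Undoing it on eltrut: then reverse → turtle.

turtle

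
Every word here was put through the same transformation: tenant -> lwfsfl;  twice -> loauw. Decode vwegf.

Compare letters: t→l is +18, e→w is +18, n→f is +18 — a constant shift. It's a constant shift of +18 (ROT18).
Undoing it on vwegf: v−18=d, w−18=e, e−18=m, g−18=o, f−18=n.

demon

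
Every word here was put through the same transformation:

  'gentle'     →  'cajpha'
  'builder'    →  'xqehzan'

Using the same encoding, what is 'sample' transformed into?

Compare letters: g→c is +22, e→a is +22, n→j is +22 — a constant shift. Every letter moves 22 places later in the alphabet, wrapping around z→a.
On sample: s+22=o, a+22=w, m+22=i, p+22=l, l+22=h, e+22=a.

owilha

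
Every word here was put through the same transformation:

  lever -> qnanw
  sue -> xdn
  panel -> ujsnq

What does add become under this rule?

jii

The shift depends on letter class: consonant l→q is +5, but vowel e→n is +9. Vowels shift forward by 9 and consonants shift forward by 5.
For add: a(vowel)+9=j, d(cons)+5=i, d(cons)+5=i.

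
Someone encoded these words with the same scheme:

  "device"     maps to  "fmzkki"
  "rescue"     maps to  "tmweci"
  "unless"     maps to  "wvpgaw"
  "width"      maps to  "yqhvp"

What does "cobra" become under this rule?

Shifts by position in device: pos 0: d→f (+2), pos 1: e→m (+8), pos 2: v→z (+4), pos 3: i→k (+2), pos 4: c→k (+8), pos 5: e→i (+4) — repeating every 3. The shifts repeat in a cycle of length 3: positions 0,1,… shift by +2, +8, +4, then the pattern repeats.
Applying it to cobra: c+2=e, o+8=w, b+4=f, r+2=t, a+8=i.

ewfti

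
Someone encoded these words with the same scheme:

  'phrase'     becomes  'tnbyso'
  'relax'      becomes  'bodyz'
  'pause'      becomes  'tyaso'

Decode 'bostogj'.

respect

p(15)→t(19) and h(7)→n(13) fit y≡17x+24 (mod 26); the inverse of 17 mod 26 is 23. Treating letters as 0–25, the rule is x ↦ 17x + 24 (mod 26).
Reversing it on bostogj: b(1)→23·(1−24)≡17=r; o(14)→23·(14−24)≡4=e; s(18)→23·(18−24)≡18=s; t(19)→23·(19−24)≡15=p; o(14)→23·(14−24)≡4=e; g(6)→23·(6−24)≡2=c; j(9)→23·(9−24)≡19=t (all mod 26).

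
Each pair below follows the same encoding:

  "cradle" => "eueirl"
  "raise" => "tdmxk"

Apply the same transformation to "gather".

idxmky

Each letter shifts forward by (position + 2), i.e. 2, 3, 4, … — the shift grows by one for each successive letter.
Applying it to gather: g+2=i, a+3=d, t+4=x, h+5=m, e+6=k, r+7=y.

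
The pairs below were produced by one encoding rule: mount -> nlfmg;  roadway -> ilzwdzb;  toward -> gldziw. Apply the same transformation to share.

Each pair mirrors across the alphabet (m↔n, o↔l, u↔f): positions sum to 25. This is the alphabet-reversal cipher (Atbash): a becomes z, b becomes y, etc.
Applying it to share: s↔h, h↔s, a↔z, r↔i, e↔v.

hsziv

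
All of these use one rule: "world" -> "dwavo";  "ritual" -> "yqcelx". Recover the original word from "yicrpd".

In world: w→d is +7, o→w is +8, r→a is +9, l→v is +10 — the shift increases by 1 each position. The shift increases by 1 at each position, starting from +7: 7, 8, 9, ….
Reversing it on yicrpd: y−7=r, i−8=a, c−9=t, r−10=h, p−11=e, d−12=r.

rather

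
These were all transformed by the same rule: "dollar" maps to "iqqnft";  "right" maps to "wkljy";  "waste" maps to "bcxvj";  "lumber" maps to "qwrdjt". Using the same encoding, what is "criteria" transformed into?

htnvjtnc

Shifts by position in dollar: pos 0: d→i (+5), pos 1: o→q (+2), pos 2: l→q (+5), pos 3: l→n (+2) — repeating every 2. It's a Vigenère-style cipher with numeric key [5,2]: position i shifts by key[i mod 2].
On criteria: c+5=h, r+2=t, i+5=n, t+2=v, e+5=j, r+2=t, i+5=n, a+2=c.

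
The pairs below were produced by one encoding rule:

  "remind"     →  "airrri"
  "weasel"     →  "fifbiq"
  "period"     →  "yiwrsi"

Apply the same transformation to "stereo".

bxjait

Shifts by position in remind: pos 0: r→a (+9), pos 1: e→i (+4), pos 2: m→r (+5), pos 3: i→r (+9), pos 4: n→r (+4), pos 5: d→i (+5) — repeating every 3. A repeating key of period 3 is used — shifts +9, +4, +5 over and over.
On stereo: s+9=b, t+4=x, e+5=j, r+9=a, e+4=i, o+5=t.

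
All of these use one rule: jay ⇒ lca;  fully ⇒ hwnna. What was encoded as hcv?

fat

Compare letters: j→l is +2, a→c is +2, y→a is +2 — a constant shift. This is a Caesar cipher with shift 2.
Undoing it on hcv: h−2=f, c−2=a, v−2=t.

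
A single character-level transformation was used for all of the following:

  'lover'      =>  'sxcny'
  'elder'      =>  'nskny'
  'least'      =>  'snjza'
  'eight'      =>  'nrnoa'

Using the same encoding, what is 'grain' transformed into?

nyjru

The shift depends on letter class: consonant l→s is +7, but vowel o→x is +9. Two shifts are in play — +9 for a/e/i/o/u, +7 for every other letter.
For grain: g(cons)+7=n, r(cons)+7=y, a(vowel)+9=j, i(vowel)+9=r, n(cons)+7=u.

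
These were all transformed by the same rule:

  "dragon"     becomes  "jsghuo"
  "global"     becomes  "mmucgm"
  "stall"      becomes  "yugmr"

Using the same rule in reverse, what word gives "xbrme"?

The shifts repeat in a cycle of length 2: positions 0,1,… shift by +6, +1, then the pattern repeats.
Reversing it on xbrme: x−6=r, b−1=a, r−6=l, m−1=l, e−6=y.

rally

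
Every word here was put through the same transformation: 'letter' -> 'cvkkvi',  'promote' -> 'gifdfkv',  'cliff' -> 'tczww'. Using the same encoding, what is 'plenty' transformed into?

Compare letters: l→c is +17, e→v is +17, t→k is +17 — a constant shift. Every letter moves 17 places later in the alphabet, wrapping around z→a.
For plenty: p+17=g, l+17=c, e+17=v, n+17=e, t+17=k, y+17=p.

gcvekp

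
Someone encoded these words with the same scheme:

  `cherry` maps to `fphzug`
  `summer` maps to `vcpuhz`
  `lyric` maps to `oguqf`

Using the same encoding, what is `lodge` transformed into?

Shifts by position in cherry: pos 0: c→f (+3), pos 1: h→p (+8), pos 2: e→h (+3), pos 3: r→z (+8) — repeating every 2. It's a Vigenère-style cipher with numeric key [3,8]: position i shifts by key[i mod 2].
For lodge: l+3=o, o+8=w, d+3=g, g+8=o, e+3=h.

owgoh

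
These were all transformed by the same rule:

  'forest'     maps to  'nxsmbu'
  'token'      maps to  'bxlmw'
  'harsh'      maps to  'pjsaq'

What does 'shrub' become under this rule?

aqsck

Shifts by position in forest: pos 0: f→n (+8), pos 1: o→x (+9), pos 2: r→s (+1), pos 3: e→m (+8), pos 4: s→b (+9), pos 5: t→u (+1) — repeating every 3. It's a Vigenère-style cipher with numeric key [8,9,1]: position i shifts by key[i mod 3].
Applying it to shrub: s+8=a, h+9=q, r+1=s, u+8=c, b+9=k.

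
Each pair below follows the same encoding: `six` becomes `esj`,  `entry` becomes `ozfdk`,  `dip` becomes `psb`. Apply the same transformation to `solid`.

eyxsp

The rule splits by letter class: vowels +10, consonants +12.
On solid: s(cons)+12=e, o(vowel)+10=y, l(cons)+12=x, i(vowel)+10=s, d(cons)+12=p.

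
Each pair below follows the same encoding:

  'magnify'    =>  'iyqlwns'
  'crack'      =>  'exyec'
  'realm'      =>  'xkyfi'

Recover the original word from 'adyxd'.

m(12)→i(8) and a(0)→y(24) fit y≡3x+24 (mod 26); the inverse of 3 mod 26 is 9. Treating letters as 0–25, the rule is x ↦ 3x + 24 (mod 26).
Undoing it on adyxd: a(0)→9·(0−24)≡18=s; d(3)→9·(3−24)≡19=t; y(24)→9·(24−24)≡0=a; x(23)→9·(23−24)≡17=r; d(3)→9·(3−24)≡19=t (all mod 26).

start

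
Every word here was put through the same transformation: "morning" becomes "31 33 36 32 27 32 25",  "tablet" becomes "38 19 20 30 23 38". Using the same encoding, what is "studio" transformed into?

37 38 39 22 27 33

The number is (letter's place in the alphabet, a=1) + 18.
For studio: s=19→37, t=20→38, u=21→39, d=4→22, i=9→27, o=15→33.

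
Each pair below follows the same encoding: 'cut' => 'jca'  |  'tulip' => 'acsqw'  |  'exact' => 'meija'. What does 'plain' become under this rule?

wsiqu

Vowels shift forward by 8 and consonants shift forward by 7.
For plain: p(cons)+7=w, l(cons)+7=s, a(vowel)+8=i, i(vowel)+8=q, n(cons)+7=u.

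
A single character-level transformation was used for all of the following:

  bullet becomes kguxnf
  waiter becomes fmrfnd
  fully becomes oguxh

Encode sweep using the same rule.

A repeating key of period 2 is used — shifts +9, +12 over and over.
Applying it to sweep: s+9=b, w+12=i, e+9=n, e+12=q, p+9=y.

binqy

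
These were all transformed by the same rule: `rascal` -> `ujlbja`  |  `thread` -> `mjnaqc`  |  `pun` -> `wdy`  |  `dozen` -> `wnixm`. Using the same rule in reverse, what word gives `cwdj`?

aunt

The output letters match the input read backwards, each shifted +9: rascal reversed is lacsar. Read the word backwards and shift each letter +9.
Undoing it on cwdj: shift back: c−9=t, w−9=n, d−9=u, j−9=a → tnua; then reverse → aunt.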